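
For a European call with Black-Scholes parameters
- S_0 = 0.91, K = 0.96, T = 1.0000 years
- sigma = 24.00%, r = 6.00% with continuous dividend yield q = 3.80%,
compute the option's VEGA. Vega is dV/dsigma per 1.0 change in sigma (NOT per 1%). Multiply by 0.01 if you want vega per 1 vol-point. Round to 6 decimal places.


d1 = -0.0112028540; d2 = -0.2512028540
phi(d1) = 0.3989172468; exp(-qT) = 0.9627129409; exp(-rT) = 0.9417645336
Vega = S * exp(-qT) * phi(d1) * sqrt(T) = 0.9100 * 0.9627129409 * 0.3989172468 * 1.0000000000 = 0.349479

Answer: Vega = 0.349479


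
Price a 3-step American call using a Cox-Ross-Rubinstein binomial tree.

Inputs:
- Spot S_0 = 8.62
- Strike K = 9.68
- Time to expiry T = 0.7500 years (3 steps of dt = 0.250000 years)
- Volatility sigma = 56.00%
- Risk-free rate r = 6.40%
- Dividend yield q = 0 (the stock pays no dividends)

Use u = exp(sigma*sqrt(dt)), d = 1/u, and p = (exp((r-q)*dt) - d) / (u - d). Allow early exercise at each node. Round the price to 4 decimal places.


dt = T/N = 0.250000
u = exp(sigma*sqrt(dt)) = 1.323130; d = 1/u = 0.755784
p = (exp((r-q)*dt) - d) / (u - d) = 0.458882
Discount per step: exp(-r*dt) = 0.984127
Stock lattice S(k, i) with i counting down-moves:
  k=0: S(0,0) = 8.6200
  k=1: S(1,0) = 11.4054; S(1,1) = 6.5149
  k=2: S(2,0) = 15.0908; S(2,1) = 8.6200; S(2,2) = 4.9238
  k=3: S(3,0) = 19.9671; S(3,1) = 11.4054; S(3,2) = 6.5149; S(3,3) = 3.7213
Terminal payoffs V(N, i) = max(S_T - K, 0):
  V(3,0) = 10.287083; V(3,1) = 1.725379; V(3,2) = 0.000000; V(3,3) = 0.000000
Backward induction: V(k, i) = exp(-r*dt) * [p * V(k+1, i) + (1-p) * V(k+1, i+1)]; then take max(V_cont, immediate exercise) for American.
  V(2,0) = exp(-r*dt) * [p*10.287083 + (1-p)*1.725379] = 5.564444; exercise = 5.410797; V(2,0) = max -> 5.564444
  V(2,1) = exp(-r*dt) * [p*1.725379 + (1-p)*0.000000] = 0.779178; exercise = 0.000000; V(2,1) = max -> 0.779178
  V(2,2) = exp(-r*dt) * [p*0.000000 + (1-p)*0.000000] = 0.000000; exercise = 0.000000; V(2,2) = max -> 0.000000
  V(1,0) = exp(-r*dt) * [p*5.564444 + (1-p)*0.779178] = 2.927829; exercise = 1.725379; V(1,0) = max -> 2.927829
  V(1,1) = exp(-r*dt) * [p*0.779178 + (1-p)*0.000000] = 0.351876; exercise = 0.000000; V(1,1) = max -> 0.351876
  V(0,0) = exp(-r*dt) * [p*2.927829 + (1-p)*0.351876] = 1.509587; exercise = 0.000000; V(0,0) = max -> 1.509587

Answer: Price = V(0,0) = 1.5096


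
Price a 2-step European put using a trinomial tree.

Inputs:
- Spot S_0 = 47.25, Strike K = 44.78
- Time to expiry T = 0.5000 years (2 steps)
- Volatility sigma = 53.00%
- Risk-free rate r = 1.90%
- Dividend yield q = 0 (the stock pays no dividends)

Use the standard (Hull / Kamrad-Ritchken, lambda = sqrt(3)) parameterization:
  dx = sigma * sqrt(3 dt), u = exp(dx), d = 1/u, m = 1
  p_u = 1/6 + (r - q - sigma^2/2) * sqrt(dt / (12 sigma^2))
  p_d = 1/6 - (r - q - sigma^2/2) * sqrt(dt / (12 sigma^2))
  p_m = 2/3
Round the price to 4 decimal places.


Answer: Price = V(0,0) = 4.9605

Derivation:
dt = T/N = 0.250000; dx = sigma*sqrt(3*dt) = 0.458993
u = exp(dx) = 1.582480; d = 1/u = 0.631919
p_u = 0.133592, p_m = 0.666667, p_d = 0.199742
Discount per step: exp(-r*dt) = 0.995261
Stock lattice S(k, j) with j the centered position index:
  k=0: S(0,+0) = 47.2500
  k=1: S(1,-1) = 29.8582; S(1,+0) = 47.2500; S(1,+1) = 74.7722
  k=2: S(2,-2) = 18.8680; S(2,-1) = 29.8582; S(2,+0) = 47.2500; S(2,+1) = 74.7722; S(2,+2) = 118.3255
Terminal payoffs V(N, j) = max(K - S_T, 0):
  V(2,-2) = 25.912031; V(2,-1) = 14.921810; V(2,+0) = 0.000000; V(2,+1) = 0.000000; V(2,+2) = 0.000000
Backward induction: V(k, j) = exp(-r*dt) * [p_u * V(k+1, j+1) + p_m * V(k+1, j) + p_d * V(k+1, j-1)]
  V(1,-1) = exp(-r*dt) * [p_u*0.000000 + p_m*14.921810 + p_d*25.912031] = 15.051921
  V(1,+0) = exp(-r*dt) * [p_u*0.000000 + p_m*0.000000 + p_d*14.921810] = 2.966385
  V(1,+1) = exp(-r*dt) * [p_u*0.000000 + p_m*0.000000 + p_d*0.000000] = 0.000000
  V(0,+0) = exp(-r*dt) * [p_u*0.000000 + p_m*2.966385 + p_d*15.051921] = 4.960469


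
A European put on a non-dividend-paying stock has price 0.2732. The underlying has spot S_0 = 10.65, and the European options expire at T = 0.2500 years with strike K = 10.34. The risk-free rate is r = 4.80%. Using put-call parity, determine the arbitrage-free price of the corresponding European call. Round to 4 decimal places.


Answer: Call price = 0.7065

Derivation:
Put-call parity: C - P = S_0 * exp(-qT) - K * exp(-rT).
S_0 * exp(-qT) = 10.6500 * 1.00000000 = 10.65000000
K * exp(-rT) = 10.3400 * 0.98807171 = 10.21666151
C = P + S*exp(-qT) - K*exp(-rT)
C = 0.2732 + 10.65000000 - 10.21666151 = 0.7065


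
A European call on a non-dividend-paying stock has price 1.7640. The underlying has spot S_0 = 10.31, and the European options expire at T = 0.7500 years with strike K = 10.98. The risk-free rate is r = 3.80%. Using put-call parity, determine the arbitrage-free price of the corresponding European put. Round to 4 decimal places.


Answer: Put price = 2.1255

Derivation:
Put-call parity: C - P = S_0 * exp(-qT) - K * exp(-rT).
S_0 * exp(-qT) = 10.3100 * 1.00000000 = 10.31000000
K * exp(-rT) = 10.9800 * 0.97190229 = 10.67148719
P = C - S*exp(-qT) + K*exp(-rT)
P = 1.7640 - 10.31000000 + 10.67148719 = 2.1255


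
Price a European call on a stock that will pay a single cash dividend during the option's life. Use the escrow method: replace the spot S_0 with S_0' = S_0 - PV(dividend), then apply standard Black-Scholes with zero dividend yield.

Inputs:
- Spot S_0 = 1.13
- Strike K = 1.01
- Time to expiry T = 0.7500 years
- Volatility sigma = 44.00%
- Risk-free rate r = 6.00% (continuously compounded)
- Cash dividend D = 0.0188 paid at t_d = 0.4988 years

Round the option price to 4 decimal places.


Answer: Price = 0.2405

Derivation:
PV(D) = D * exp(-r * t_d) = 0.0188 * 0.97051541 = 0.01824569
S_0' = S_0 - PV(D) = 1.1300 - 0.01824569 = 1.11175431
d1 = (ln(S_0'/K) + (r + sigma^2/2)*T) / (sigma*sqrt(T)) = 0.56052549
d2 = d1 - sigma*sqrt(T) = 0.17947431
exp(-rT) = 0.95599748
N(d1) = 0.71243947; N(d2) = 0.57121736
C = S_0' * N(d1) - K * exp(-rT) * N(d2) = 1.11175431 * 0.71243947 - 1.0100 * 0.95599748 * 0.57121736 = 0.2405


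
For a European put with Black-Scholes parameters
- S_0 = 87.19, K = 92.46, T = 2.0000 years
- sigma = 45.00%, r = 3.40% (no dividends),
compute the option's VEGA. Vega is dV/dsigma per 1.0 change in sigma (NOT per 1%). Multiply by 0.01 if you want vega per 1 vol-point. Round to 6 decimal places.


Answer: Vega = 46.541103

Derivation:
d1 = 0.3328328471; d2 = -0.3035632559
phi(d1) = 0.3774461440; exp(-qT) = 1.0000000000; exp(-rT) = 0.9342604736
Vega = S * exp(-qT) * phi(d1) * sqrt(T) = 87.1900 * 1.0000000000 * 0.3774461440 * 1.4142135624 = 46.541103


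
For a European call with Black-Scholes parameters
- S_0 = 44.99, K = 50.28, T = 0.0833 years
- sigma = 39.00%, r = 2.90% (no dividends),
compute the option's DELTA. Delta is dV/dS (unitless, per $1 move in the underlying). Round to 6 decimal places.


Answer: Delta = 0.181444

Derivation:
d1 = -0.9098770692; d2 = -1.0224378528
phi(d1) = 0.2637175398; exp(-qT) = 1.0000000000; exp(-rT) = 0.9975872155
N(d1) = 0.1814436721
Delta = exp(-qT) * N(d1) = 1.0000000000 * 0.1814436721 = 0.181444


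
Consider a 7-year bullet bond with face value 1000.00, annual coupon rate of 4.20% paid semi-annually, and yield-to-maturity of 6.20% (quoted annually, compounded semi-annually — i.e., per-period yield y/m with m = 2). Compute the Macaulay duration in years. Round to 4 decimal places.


Coupon per period c = face * coupon_rate / m = 21.000000
Periods per year m = 2; per-period yield y/m = 0.031000
Number of cashflows N = 14
Cashflows (t years, CF_t, discount factor 1/(1+y/m)^(m*t), PV):
  t = 0.5000: CF_t = 21.000000, DF = 0.969932, PV = 20.368574
  t = 1.0000: CF_t = 21.000000, DF = 0.940768, PV = 19.756134
  t = 1.5000: CF_t = 21.000000, DF = 0.912481, PV = 19.162109
  t = 2.0000: CF_t = 21.000000, DF = 0.885045, PV = 18.585944
  t = 2.5000: CF_t = 21.000000, DF = 0.858434, PV = 18.027104
  t = 3.0000: CF_t = 21.000000, DF = 0.832622, PV = 17.485067
  t = 3.5000: CF_t = 21.000000, DF = 0.807587, PV = 16.959328
  t = 4.0000: CF_t = 21.000000, DF = 0.783305, PV = 16.449397
  t = 4.5000: CF_t = 21.000000, DF = 0.759752, PV = 15.954798
  t = 5.0000: CF_t = 21.000000, DF = 0.736908, PV = 15.475071
  t = 5.5000: CF_t = 21.000000, DF = 0.714751, PV = 15.009768
  t = 6.0000: CF_t = 21.000000, DF = 0.693260, PV = 14.558456
  t = 6.5000: CF_t = 21.000000, DF = 0.672415, PV = 14.120714
  t = 7.0000: CF_t = 1021.000000, DF = 0.652197, PV = 665.892967
Price P = sum_t PV_t = 887.805430
Macaulay numerator sum_t t * PV_t:
  t * PV_t at t = 0.5000: 10.184287
  t * PV_t at t = 1.0000: 19.756134
  t * PV_t at t = 1.5000: 28.743163
  t * PV_t at t = 2.0000: 37.171889
  t * PV_t at t = 2.5000: 45.067760
  t * PV_t at t = 3.0000: 52.455201
  t * PV_t at t = 3.5000: 59.357648
  t * PV_t at t = 4.0000: 65.797587
  t * PV_t at t = 4.5000: 71.796591
  t * PV_t at t = 5.0000: 77.375354
  t * PV_t at t = 5.5000: 82.553723
  t * PV_t at t = 6.0000: 87.350735
  t * PV_t at t = 6.5000: 91.784639
  t * PV_t at t = 7.0000: 4661.250770
Macaulay duration D = (sum_t t * PV_t) / P = 5390.645480 / 887.805430 = 6.071877

Answer: Macaulay duration = 6.0719 years


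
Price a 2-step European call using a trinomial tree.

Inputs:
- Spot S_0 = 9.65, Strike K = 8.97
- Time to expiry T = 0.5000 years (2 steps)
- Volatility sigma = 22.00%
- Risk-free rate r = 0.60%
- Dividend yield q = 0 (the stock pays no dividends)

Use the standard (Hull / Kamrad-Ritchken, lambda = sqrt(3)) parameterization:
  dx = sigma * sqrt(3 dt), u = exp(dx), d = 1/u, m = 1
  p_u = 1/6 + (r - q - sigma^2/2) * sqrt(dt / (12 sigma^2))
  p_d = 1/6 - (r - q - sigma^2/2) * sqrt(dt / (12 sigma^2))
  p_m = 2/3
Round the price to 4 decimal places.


dt = T/N = 0.250000; dx = sigma*sqrt(3*dt) = 0.190526
u = exp(dx) = 1.209885; d = 1/u = 0.826525
p_u = 0.154726, p_m = 0.666667, p_d = 0.178607
Discount per step: exp(-r*dt) = 0.998501
Stock lattice S(k, j) with j the centered position index:
  k=0: S(0,+0) = 9.6500
  k=1: S(1,-1) = 7.9760; S(1,+0) = 9.6500; S(1,+1) = 11.6754
  k=2: S(2,-2) = 6.5923; S(2,-1) = 7.9760; S(2,+0) = 9.6500; S(2,+1) = 11.6754; S(2,+2) = 14.1259
Terminal payoffs V(N, j) = max(S_T - K, 0):
  V(2,-2) = 0.000000; V(2,-1) = 0.000000; V(2,+0) = 0.680000; V(2,+1) = 2.705393; V(2,+2) = 5.155887
Backward induction: V(k, j) = exp(-r*dt) * [p_u * V(k+1, j+1) + p_m * V(k+1, j) + p_d * V(k+1, j-1)]
  V(1,-1) = exp(-r*dt) * [p_u*0.680000 + p_m*0.000000 + p_d*0.000000] = 0.105056
  V(1,+0) = exp(-r*dt) * [p_u*2.705393 + p_m*0.680000 + p_d*0.000000] = 0.870621
  V(1,+1) = exp(-r*dt) * [p_u*5.155887 + p_m*2.705393 + p_d*0.680000] = 2.718717
  V(0,+0) = exp(-r*dt) * [p_u*2.718717 + p_m*0.870621 + p_d*0.105056] = 1.018306

Answer: Price = V(0,0) = 1.0183


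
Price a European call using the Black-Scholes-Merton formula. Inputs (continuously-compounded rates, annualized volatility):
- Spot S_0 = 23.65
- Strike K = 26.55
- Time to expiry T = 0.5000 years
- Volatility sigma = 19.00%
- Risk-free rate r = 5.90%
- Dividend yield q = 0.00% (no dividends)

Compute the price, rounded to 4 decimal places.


Answer: Price = 0.5222

Derivation:
d1 = (ln(S/K) + (r - q + 0.5*sigma^2) * T) / (sigma * sqrt(T)) = -0.57418286
d2 = d1 - sigma * sqrt(T) = -0.70853315
exp(-rT) = 0.97093088; exp(-qT) = 1.00000000
C = S_0 * exp(-qT) * N(d1) - K * exp(-rT) * N(d2)
N(d1) = 0.28292203; N(d2) = 0.23930712
C = 23.6500 * 1.00000000 * 0.28292203 - 26.5500 * 0.97093088 * 0.23930712 = 0.5222


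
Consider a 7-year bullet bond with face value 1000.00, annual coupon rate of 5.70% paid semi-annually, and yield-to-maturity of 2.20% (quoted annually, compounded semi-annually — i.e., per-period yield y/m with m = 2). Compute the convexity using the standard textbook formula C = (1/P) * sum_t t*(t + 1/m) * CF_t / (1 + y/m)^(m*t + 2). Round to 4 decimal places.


Answer: Convexity = 41.6131

Derivation:
Coupon per period c = face * coupon_rate / m = 28.500000
Periods per year m = 2; per-period yield y/m = 0.011000
Number of cashflows N = 14
Cashflows (t years, CF_t, discount factor 1/(1+y/m)^(m*t), PV):
  t = 0.5000: CF_t = 28.500000, DF = 0.989120, PV = 28.189911
  t = 1.0000: CF_t = 28.500000, DF = 0.978358, PV = 27.883196
  t = 1.5000: CF_t = 28.500000, DF = 0.967713, PV = 27.579818
  t = 2.0000: CF_t = 28.500000, DF = 0.957184, PV = 27.279741
  t = 2.5000: CF_t = 28.500000, DF = 0.946769, PV = 26.982928
  t = 3.0000: CF_t = 28.500000, DF = 0.936468, PV = 26.689346
  t = 3.5000: CF_t = 28.500000, DF = 0.926279, PV = 26.398957
  t = 4.0000: CF_t = 28.500000, DF = 0.916201, PV = 26.111728
  t = 4.5000: CF_t = 28.500000, DF = 0.906232, PV = 25.827624
  t = 5.0000: CF_t = 28.500000, DF = 0.896372, PV = 25.546612
  t = 5.5000: CF_t = 28.500000, DF = 0.886620, PV = 25.268656
  t = 6.0000: CF_t = 28.500000, DF = 0.876973, PV = 24.993725
  t = 6.5000: CF_t = 28.500000, DF = 0.867431, PV = 24.721786
  t = 7.0000: CF_t = 1028.500000, DF = 0.857993, PV = 882.445957
Price P = sum_t PV_t = 1225.919985
Convexity numerator sum_t t*(t + 1/m) * CF_t / (1+y/m)^(m*t + 2):
  t = 0.5000: term = 13.789909
  t = 1.0000: term = 40.919611
  t = 1.5000: term = 80.948785
  t = 2.0000: term = 133.446728
  t = 2.5000: term = 197.992179
  t = 3.0000: term = 274.173145
  t = 3.5000: term = 361.586740
  t = 4.0000: term = 459.839008
  t = 4.5000: term = 568.544767
  t = 5.0000: term = 687.327447
  t = 5.5000: term = 815.818928
  t = 6.0000: term = 953.659389
  t = 6.5000: term = 1100.497152
  t = 7.0000: term = 45325.761578
Convexity = (1/P) * sum = 51014.305365 / 1225.919985 = 41.613079


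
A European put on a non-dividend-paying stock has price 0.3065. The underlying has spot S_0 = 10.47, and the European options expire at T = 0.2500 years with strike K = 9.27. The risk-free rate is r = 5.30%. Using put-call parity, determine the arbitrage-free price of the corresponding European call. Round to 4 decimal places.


Answer: Call price = 1.6285

Derivation:
Put-call parity: C - P = S_0 * exp(-qT) - K * exp(-rT).
S_0 * exp(-qT) = 10.4700 * 1.00000000 = 10.47000000
K * exp(-rT) = 9.2700 * 0.98683739 = 9.14798265
C = P + S*exp(-qT) - K*exp(-rT)
C = 0.3065 + 10.47000000 - 9.14798265 = 1.6285


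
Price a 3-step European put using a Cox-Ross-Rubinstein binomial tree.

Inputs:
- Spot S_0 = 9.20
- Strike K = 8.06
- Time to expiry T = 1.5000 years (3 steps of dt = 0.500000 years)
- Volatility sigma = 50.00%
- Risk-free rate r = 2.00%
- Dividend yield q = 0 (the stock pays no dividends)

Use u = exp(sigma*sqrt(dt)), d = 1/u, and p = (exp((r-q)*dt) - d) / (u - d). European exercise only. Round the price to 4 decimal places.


Answer: Price = V(0,0) = 1.5460

Derivation:
dt = T/N = 0.500000
u = exp(sigma*sqrt(dt)) = 1.424119; d = 1/u = 0.702189
p = (exp((r-q)*dt) - d) / (u - d) = 0.426442
Discount per step: exp(-r*dt) = 0.990050
Stock lattice S(k, i) with i counting down-moves:
  k=0: S(0,0) = 9.2000
  k=1: S(1,0) = 13.1019; S(1,1) = 6.4601
  k=2: S(2,0) = 18.6587; S(2,1) = 9.2000; S(2,2) = 4.5362
  k=3: S(3,0) = 26.5721; S(3,1) = 13.1019; S(3,2) = 6.4601; S(3,3) = 3.1853
Terminal payoffs V(N, i) = max(K - S_T, 0):
  V(3,0) = 0.000000; V(3,1) = 0.000000; V(3,2) = 1.599866; V(3,3) = 4.874710
Backward induction: V(k, i) = exp(-r*dt) * [p * V(k+1, i) + (1-p) * V(k+1, i+1)].
  V(2,0) = exp(-r*dt) * [p*0.000000 + (1-p)*0.000000] = 0.000000
  V(2,1) = exp(-r*dt) * [p*0.000000 + (1-p)*1.599866] = 0.908485
  V(2,2) = exp(-r*dt) * [p*1.599866 + (1-p)*4.874710] = 3.443570
  V(1,0) = exp(-r*dt) * [p*0.000000 + (1-p)*0.908485] = 0.515884
  V(1,1) = exp(-r*dt) * [p*0.908485 + (1-p)*3.443570] = 2.338995
  V(0,0) = exp(-r*dt) * [p*0.515884 + (1-p)*2.338995] = 1.546006


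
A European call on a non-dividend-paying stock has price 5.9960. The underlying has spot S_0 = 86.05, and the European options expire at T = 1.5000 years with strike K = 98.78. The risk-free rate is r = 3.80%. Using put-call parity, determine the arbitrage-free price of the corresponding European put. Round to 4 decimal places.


Put-call parity: C - P = S_0 * exp(-qT) - K * exp(-rT).
S_0 * exp(-qT) = 86.0500 * 1.00000000 = 86.05000000
K * exp(-rT) = 98.7800 * 0.94459407 = 93.30700217
P = C - S*exp(-qT) + K*exp(-rT)
P = 5.9960 - 86.05000000 + 93.30700217 = 13.2530

Answer: Put price = 13.2530


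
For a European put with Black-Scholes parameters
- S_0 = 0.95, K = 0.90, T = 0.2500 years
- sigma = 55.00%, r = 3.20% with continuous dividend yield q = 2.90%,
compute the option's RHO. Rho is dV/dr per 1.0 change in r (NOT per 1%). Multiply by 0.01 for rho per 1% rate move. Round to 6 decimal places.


d1 = 0.3368353501; d2 = 0.0618353501
phi(d1) = 0.3769406392; exp(-qT) = 0.9927762179; exp(-rT) = 0.9920319148
N(-d2) = 0.4753469760
Rho = -K*T*exp(-rT)*N(-d2) = -0.9000 * 0.2500 * 0.9920319148 * 0.4753469760 = -0.106101

Answer: Rho = -0.106101


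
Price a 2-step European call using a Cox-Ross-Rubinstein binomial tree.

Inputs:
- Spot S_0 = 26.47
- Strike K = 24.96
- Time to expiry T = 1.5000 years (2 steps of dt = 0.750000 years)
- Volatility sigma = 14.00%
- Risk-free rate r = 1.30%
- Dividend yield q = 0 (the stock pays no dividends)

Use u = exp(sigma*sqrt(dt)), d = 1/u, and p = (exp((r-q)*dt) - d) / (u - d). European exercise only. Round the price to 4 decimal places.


Answer: Price = V(0,0) = 2.9784

Derivation:
dt = T/N = 0.750000
u = exp(sigma*sqrt(dt)) = 1.128900; d = 1/u = 0.885818
p = (exp((r-q)*dt) - d) / (u - d) = 0.510032
Discount per step: exp(-r*dt) = 0.990297
Stock lattice S(k, i) with i counting down-moves:
  k=0: S(0,0) = 26.4700
  k=1: S(1,0) = 29.8820; S(1,1) = 23.4476
  k=2: S(2,0) = 33.7338; S(2,1) = 26.4700; S(2,2) = 20.7703
Terminal payoffs V(N, i) = max(S_T - K, 0):
  V(2,0) = 8.773760; V(2,1) = 1.510000; V(2,2) = 0.000000
Backward induction: V(k, i) = exp(-r*dt) * [p * V(k+1, i) + (1-p) * V(k+1, i+1)].
  V(1,0) = exp(-r*dt) * [p*8.773760 + (1-p)*1.510000] = 5.164156
  V(1,1) = exp(-r*dt) * [p*1.510000 + (1-p)*0.000000] = 0.762676
  V(0,0) = exp(-r*dt) * [p*5.164156 + (1-p)*0.762676] = 2.978392


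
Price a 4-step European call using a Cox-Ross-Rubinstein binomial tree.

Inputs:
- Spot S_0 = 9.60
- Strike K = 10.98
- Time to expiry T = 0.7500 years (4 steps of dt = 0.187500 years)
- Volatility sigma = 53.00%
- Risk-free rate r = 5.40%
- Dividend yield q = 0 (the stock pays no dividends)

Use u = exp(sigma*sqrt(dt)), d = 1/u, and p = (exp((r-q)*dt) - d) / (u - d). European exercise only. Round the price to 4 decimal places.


Answer: Price = V(0,0) = 1.4553

Derivation:
dt = T/N = 0.187500
u = exp(sigma*sqrt(dt)) = 1.257967; d = 1/u = 0.794934
p = (exp((r-q)*dt) - d) / (u - d) = 0.464854
Discount per step: exp(-r*dt) = 0.989926
Stock lattice S(k, i) with i counting down-moves:
  k=0: S(0,0) = 9.6000
  k=1: S(1,0) = 12.0765; S(1,1) = 7.6314
  k=2: S(2,0) = 15.1918; S(2,1) = 9.6000; S(2,2) = 6.0664
  k=3: S(3,0) = 19.1108; S(3,1) = 12.0765; S(3,2) = 7.6314; S(3,3) = 4.8224
  k=4: S(4,0) = 24.0407; S(4,1) = 15.1918; S(4,2) = 9.6000; S(4,3) = 6.0664; S(4,4) = 3.8335
Terminal payoffs V(N, i) = max(S_T - K, 0):
  V(4,0) = 13.060743; V(4,1) = 4.211811; V(4,2) = 0.000000; V(4,3) = 0.000000; V(4,4) = 0.000000
Backward induction: V(k, i) = exp(-r*dt) * [p * V(k+1, i) + (1-p) * V(k+1, i+1)].
  V(3,0) = exp(-r*dt) * [p*13.060743 + (1-p)*4.211811] = 8.241405
  V(3,1) = exp(-r*dt) * [p*4.211811 + (1-p)*0.000000] = 1.938154
  V(3,2) = exp(-r*dt) * [p*0.000000 + (1-p)*0.000000] = 0.000000
  V(3,3) = exp(-r*dt) * [p*0.000000 + (1-p)*0.000000] = 0.000000
  V(2,0) = exp(-r*dt) * [p*8.241405 + (1-p)*1.938154] = 4.819204
  V(2,1) = exp(-r*dt) * [p*1.938154 + (1-p)*0.000000] = 0.891883
  V(2,2) = exp(-r*dt) * [p*0.000000 + (1-p)*0.000000] = 0.000000
  V(1,0) = exp(-r*dt) * [p*4.819204 + (1-p)*0.891883] = 2.690138
  V(1,1) = exp(-r*dt) * [p*0.891883 + (1-p)*0.000000] = 0.410419
  V(0,0) = exp(-r*dt) * [p*2.690138 + (1-p)*0.410419] = 1.455345


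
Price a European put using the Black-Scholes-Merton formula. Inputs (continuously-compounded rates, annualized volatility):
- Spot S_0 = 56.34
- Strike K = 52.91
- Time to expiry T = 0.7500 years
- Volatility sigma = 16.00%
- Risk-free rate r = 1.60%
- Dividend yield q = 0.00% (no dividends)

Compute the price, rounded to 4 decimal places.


Answer: Price = 1.3952

Derivation:
d1 = (ln(S/K) + (r - q + 0.5*sigma^2) * T) / (sigma * sqrt(T)) = 0.60919406
d2 = d1 - sigma * sqrt(T) = 0.47063000
exp(-rT) = 0.98807171; exp(-qT) = 1.00000000
P = K * exp(-rT) * N(-d2) - S_0 * exp(-qT) * N(-d1)
N(-d1) = 0.27119791; N(-d2) = 0.31895249
P = 52.9100 * 0.98807171 * 0.31895249 - 56.3400 * 1.00000000 * 0.27119791 = 1.3952


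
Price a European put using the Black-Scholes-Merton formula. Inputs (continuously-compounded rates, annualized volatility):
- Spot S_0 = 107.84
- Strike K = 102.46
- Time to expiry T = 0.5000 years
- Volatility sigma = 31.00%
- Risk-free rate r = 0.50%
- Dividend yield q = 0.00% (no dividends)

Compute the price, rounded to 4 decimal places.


d1 = (ln(S/K) + (r - q + 0.5*sigma^2) * T) / (sigma * sqrt(T)) = 0.35447112
d2 = d1 - sigma * sqrt(T) = 0.13526802
exp(-rT) = 0.99750312; exp(-qT) = 1.00000000
P = K * exp(-rT) * N(-d2) - S_0 * exp(-qT) * N(-d1)
N(-d1) = 0.36149292; N(-d2) = 0.44619999
P = 102.4600 * 0.99750312 * 0.44619999 - 107.8400 * 1.00000000 * 0.36149292 = 6.6201

Answer: Price = 6.6201


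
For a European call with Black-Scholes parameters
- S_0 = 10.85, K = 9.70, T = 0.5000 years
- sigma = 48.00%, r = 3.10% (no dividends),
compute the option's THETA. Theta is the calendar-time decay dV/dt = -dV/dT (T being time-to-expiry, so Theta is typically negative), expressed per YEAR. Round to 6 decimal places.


d1 = 0.5454715828; d2 = 0.2060603279
phi(d1) = 0.3437955406; exp(-qT) = 1.0000000000; exp(-rT) = 0.9846195068
Theta = -S*exp(-qT)*phi(d1)*sigma/(2*sqrt(T)) - r*K*exp(-rT)*N(d2) + q*S*exp(-qT)*N(d1)
N(d1) = 0.7072853901; N(d2) = 0.5816281063; sqrt(T) = 0.7071067812
Term 1 = -10.8500 * 1.0000000000 * 0.3437955406 * 0.4800 / (2 * 0.7071067812) = -1.2660656234
Term 2 = -0.0310 * 9.7000 * 0.9846195068 * 0.5816281063 = -0.1722055914
Term 3 = 0 (no dividend yield, q = 0)
Theta = -1.2660656234 + (-0.1722055914) + (0.0000000000) = -1.438271

Answer: Theta = -1.438271


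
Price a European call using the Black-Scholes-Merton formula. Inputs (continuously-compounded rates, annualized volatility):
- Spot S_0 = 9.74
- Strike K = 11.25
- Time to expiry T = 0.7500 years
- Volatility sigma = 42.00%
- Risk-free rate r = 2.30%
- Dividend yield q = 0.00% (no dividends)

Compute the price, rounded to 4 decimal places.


Answer: Price = 0.9311

Derivation:
d1 = (ln(S/K) + (r - q + 0.5*sigma^2) * T) / (sigma * sqrt(T)) = -0.16695598
d2 = d1 - sigma * sqrt(T) = -0.53068665
exp(-rT) = 0.98289793; exp(-qT) = 1.00000000
C = S_0 * exp(-qT) * N(d1) - K * exp(-rT) * N(d2)
N(d1) = 0.43370234; N(d2) = 0.29781797
C = 9.7400 * 1.00000000 * 0.43370234 - 11.2500 * 0.98289793 * 0.29781797 = 0.9311


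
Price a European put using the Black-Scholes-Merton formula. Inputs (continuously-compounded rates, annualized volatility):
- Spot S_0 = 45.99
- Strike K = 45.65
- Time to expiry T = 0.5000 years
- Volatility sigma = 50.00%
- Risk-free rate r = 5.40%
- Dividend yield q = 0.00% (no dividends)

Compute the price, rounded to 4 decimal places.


Answer: Price = 5.5957

Derivation:
d1 = (ln(S/K) + (r - q + 0.5*sigma^2) * T) / (sigma * sqrt(T)) = 0.27413222
d2 = d1 - sigma * sqrt(T) = -0.07942117
exp(-rT) = 0.97336124; exp(-qT) = 1.00000000
P = K * exp(-rT) * N(-d2) - S_0 * exp(-qT) * N(-d1)
N(-d1) = 0.39199151; N(-d2) = 0.53165119
P = 45.6500 * 0.97336124 * 0.53165119 - 45.9900 * 1.00000000 * 0.39199151 = 5.5957


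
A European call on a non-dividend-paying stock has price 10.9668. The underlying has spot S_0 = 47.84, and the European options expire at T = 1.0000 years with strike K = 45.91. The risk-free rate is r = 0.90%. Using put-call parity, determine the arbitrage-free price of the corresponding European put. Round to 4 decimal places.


Put-call parity: C - P = S_0 * exp(-qT) - K * exp(-rT).
S_0 * exp(-qT) = 47.8400 * 1.00000000 = 47.84000000
K * exp(-rT) = 45.9100 * 0.99104038 = 45.49866379
P = C - S*exp(-qT) + K*exp(-rT)
P = 10.9668 - 47.84000000 + 45.49866379 = 8.6255

Answer: Put price = 8.6255


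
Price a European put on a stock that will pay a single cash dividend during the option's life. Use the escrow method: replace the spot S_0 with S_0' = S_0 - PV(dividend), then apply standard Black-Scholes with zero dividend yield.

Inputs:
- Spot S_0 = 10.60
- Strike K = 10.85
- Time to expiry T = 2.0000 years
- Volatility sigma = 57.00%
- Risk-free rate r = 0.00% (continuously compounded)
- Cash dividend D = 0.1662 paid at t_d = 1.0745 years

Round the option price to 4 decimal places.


PV(D) = D * exp(-r * t_d) = 0.1662 * 1.00000000 = 0.16620000
S_0' = S_0 - PV(D) = 10.6000 - 0.16620000 = 10.43380000
d1 = (ln(S_0'/K) + (r + sigma^2/2)*T) / (sigma*sqrt(T)) = 0.35452778
d2 = d1 - sigma*sqrt(T) = -0.45157395
exp(-rT) = 1.00000000
N(-d1) = 0.36147169; N(-d2) = 0.67421203
P = K * exp(-rT) * N(-d2) - S_0' * N(-d1) = 10.8500 * 1.00000000 * 0.67421203 - 10.43380000 * 0.36147169 = 3.5437

Answer: Price = 3.5437


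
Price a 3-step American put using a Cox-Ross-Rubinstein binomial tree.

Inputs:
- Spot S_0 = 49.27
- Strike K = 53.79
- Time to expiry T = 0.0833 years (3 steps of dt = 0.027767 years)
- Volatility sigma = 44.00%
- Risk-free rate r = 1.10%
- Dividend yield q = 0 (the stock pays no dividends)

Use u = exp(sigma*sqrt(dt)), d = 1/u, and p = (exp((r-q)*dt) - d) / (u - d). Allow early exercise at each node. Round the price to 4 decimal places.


dt = T/N = 0.027767
u = exp(sigma*sqrt(dt)) = 1.076073; d = 1/u = 0.929305
p = (exp((r-q)*dt) - d) / (u - d) = 0.483760
Discount per step: exp(-r*dt) = 0.999695
Stock lattice S(k, i) with i counting down-moves:
  k=0: S(0,0) = 49.2700
  k=1: S(1,0) = 53.0181; S(1,1) = 45.7868
  k=2: S(2,0) = 57.0514; S(2,1) = 49.2700; S(2,2) = 42.5499
  k=3: S(3,0) = 61.3915; S(3,1) = 53.0181; S(3,2) = 45.7868; S(3,3) = 39.5418
Terminal payoffs V(N, i) = max(K - S_T, 0):
  V(3,0) = 0.000000; V(3,1) = 0.771864; V(3,2) = 8.003160; V(3,3) = 14.248159
Backward induction: V(k, i) = exp(-r*dt) * [p * V(k+1, i) + (1-p) * V(k+1, i+1)]; then take max(V_cont, immediate exercise) for American.
  V(2,0) = exp(-r*dt) * [p*0.000000 + (1-p)*0.771864] = 0.398346; exercise = 0.000000; V(2,0) = max -> 0.398346
  V(2,1) = exp(-r*dt) * [p*0.771864 + (1-p)*8.003160] = 4.503573; exercise = 4.520000; V(2,1) = max -> 4.520000
  V(2,2) = exp(-r*dt) * [p*8.003160 + (1-p)*14.248159] = 11.223650; exercise = 11.240077; V(2,2) = max -> 11.240077
  V(1,0) = exp(-r*dt) * [p*0.398346 + (1-p)*4.520000] = 2.525337; exercise = 0.771864; V(1,0) = max -> 2.525337
  V(1,1) = exp(-r*dt) * [p*4.520000 + (1-p)*11.240077] = 7.986733; exercise = 8.003160; V(1,1) = max -> 8.003160
  V(0,0) = exp(-r*dt) * [p*2.525337 + (1-p)*8.003160] = 5.351574; exercise = 4.520000; V(0,0) = max -> 5.351574

Answer: Price = V(0,0) = 5.3516


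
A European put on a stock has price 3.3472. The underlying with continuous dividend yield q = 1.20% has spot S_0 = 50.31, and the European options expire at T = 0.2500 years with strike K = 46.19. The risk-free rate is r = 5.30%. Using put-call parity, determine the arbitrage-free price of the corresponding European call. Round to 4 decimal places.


Put-call parity: C - P = S_0 * exp(-qT) - K * exp(-rT).
S_0 * exp(-qT) = 50.3100 * 0.99700450 = 50.15929617
K * exp(-rT) = 46.1900 * 0.98683739 = 45.58201927
C = P + S*exp(-qT) - K*exp(-rT)
C = 3.3472 + 50.15929617 - 45.58201927 = 7.9245

Answer: Call price = 7.9245


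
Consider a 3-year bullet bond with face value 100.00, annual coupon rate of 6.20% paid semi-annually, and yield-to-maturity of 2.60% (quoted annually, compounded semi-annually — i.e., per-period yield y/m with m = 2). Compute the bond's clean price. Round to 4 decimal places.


Answer: Price = 110.3251

Derivation:
Coupon per period c = face * coupon_rate / m = 3.100000
Periods per year m = 2; per-period yield y/m = 0.013000
Number of cashflows N = 6
Cashflows (t years, CF_t, discount factor 1/(1+y/m)^(m*t), PV):
  t = 0.5000: CF_t = 3.100000, DF = 0.987167, PV = 3.060217
  t = 1.0000: CF_t = 3.100000, DF = 0.974498, PV = 3.020945
  t = 1.5000: CF_t = 3.100000, DF = 0.961992, PV = 2.982177
  t = 2.0000: CF_t = 3.100000, DF = 0.949647, PV = 2.943906
  t = 2.5000: CF_t = 3.100000, DF = 0.937460, PV = 2.906126
  t = 3.0000: CF_t = 103.100000, DF = 0.925429, PV = 95.411779
Price P = sum_t PV_t = 110.325150


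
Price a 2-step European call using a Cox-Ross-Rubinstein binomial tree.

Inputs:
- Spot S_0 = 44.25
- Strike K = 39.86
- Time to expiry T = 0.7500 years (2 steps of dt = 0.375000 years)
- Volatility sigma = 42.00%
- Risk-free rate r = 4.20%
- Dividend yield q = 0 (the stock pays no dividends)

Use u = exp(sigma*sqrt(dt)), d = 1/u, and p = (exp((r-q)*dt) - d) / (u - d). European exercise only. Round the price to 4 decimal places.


dt = T/N = 0.375000
u = exp(sigma*sqrt(dt)) = 1.293299; d = 1/u = 0.773216
p = (exp((r-q)*dt) - d) / (u - d) = 0.466576
Discount per step: exp(-r*dt) = 0.984373
Stock lattice S(k, i) with i counting down-moves:
  k=0: S(0,0) = 44.2500
  k=1: S(1,0) = 57.2285; S(1,1) = 34.2148
  k=2: S(2,0) = 74.0136; S(2,1) = 44.2500; S(2,2) = 26.4555
Terminal payoffs V(N, i) = max(S_T - K, 0):
  V(2,0) = 34.153552; V(2,1) = 4.390000; V(2,2) = 0.000000
Backward induction: V(k, i) = exp(-r*dt) * [p * V(k+1, i) + (1-p) * V(k+1, i+1)].
  V(1,0) = exp(-r*dt) * [p*34.153552 + (1-p)*4.390000] = 17.991364
  V(1,1) = exp(-r*dt) * [p*4.390000 + (1-p)*0.000000] = 2.016263
  V(0,0) = exp(-r*dt) * [p*17.991364 + (1-p)*2.016263] = 9.321886

Answer: Price = V(0,0) = 9.3219


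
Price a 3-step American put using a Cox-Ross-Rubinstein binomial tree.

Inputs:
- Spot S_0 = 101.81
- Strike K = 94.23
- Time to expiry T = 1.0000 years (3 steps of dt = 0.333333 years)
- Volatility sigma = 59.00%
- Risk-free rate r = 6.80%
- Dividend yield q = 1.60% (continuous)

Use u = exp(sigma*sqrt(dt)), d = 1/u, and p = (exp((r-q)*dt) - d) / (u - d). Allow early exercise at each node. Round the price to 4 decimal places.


Answer: Price = V(0,0) = 18.3817

Derivation:
dt = T/N = 0.333333
u = exp(sigma*sqrt(dt)) = 1.405842; d = 1/u = 0.711317
p = (exp((r-q)*dt) - d) / (u - d) = 0.440829
Discount per step: exp(-r*dt) = 0.977588
Stock lattice S(k, i) with i counting down-moves:
  k=0: S(0,0) = 101.8100
  k=1: S(1,0) = 143.1288; S(1,1) = 72.4192
  k=2: S(2,0) = 201.2165; S(2,1) = 101.8100; S(2,2) = 51.5130
  k=3: S(3,0) = 282.8787; S(3,1) = 143.1288; S(3,2) = 72.4192; S(3,3) = 36.6421
Terminal payoffs V(N, i) = max(K - S_T, 0):
  V(3,0) = 0.000000; V(3,1) = 0.000000; V(3,2) = 21.810784; V(3,3) = 57.587882
Backward induction: V(k, i) = exp(-r*dt) * [p * V(k+1, i) + (1-p) * V(k+1, i+1)]; then take max(V_cont, immediate exercise) for American.
  V(2,0) = exp(-r*dt) * [p*0.000000 + (1-p)*0.000000] = 0.000000; exercise = 0.000000; V(2,0) = max -> 0.000000
  V(2,1) = exp(-r*dt) * [p*0.000000 + (1-p)*21.810784] = 11.922616; exercise = 0.000000; V(2,1) = max -> 11.922616
  V(2,2) = exp(-r*dt) * [p*21.810784 + (1-p)*57.587882] = 40.879108; exercise = 42.716958; V(2,2) = max -> 42.716958
  V(1,0) = exp(-r*dt) * [p*0.000000 + (1-p)*11.922616] = 6.517361; exercise = 0.000000; V(1,0) = max -> 6.517361
  V(1,1) = exp(-r*dt) * [p*11.922616 + (1-p)*42.716958] = 28.488784; exercise = 21.810784; V(1,1) = max -> 28.488784
  V(0,0) = exp(-r*dt) * [p*6.517361 + (1-p)*28.488784] = 18.381723; exercise = 0.000000; V(0,0) = max -> 18.381723


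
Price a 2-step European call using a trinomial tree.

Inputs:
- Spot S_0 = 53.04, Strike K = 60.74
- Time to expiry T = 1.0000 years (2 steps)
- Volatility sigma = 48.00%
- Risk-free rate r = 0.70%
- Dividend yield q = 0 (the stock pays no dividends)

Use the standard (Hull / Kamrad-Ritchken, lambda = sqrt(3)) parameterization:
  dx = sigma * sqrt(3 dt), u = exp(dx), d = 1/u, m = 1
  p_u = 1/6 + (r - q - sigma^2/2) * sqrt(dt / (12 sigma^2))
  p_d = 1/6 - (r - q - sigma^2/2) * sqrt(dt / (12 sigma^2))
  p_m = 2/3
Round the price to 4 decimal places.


Answer: Price = V(0,0) = 7.1564

Derivation:
dt = T/N = 0.500000; dx = sigma*sqrt(3*dt) = 0.587878
u = exp(dx) = 1.800164; d = 1/u = 0.555505
p_u = 0.120654, p_m = 0.666667, p_d = 0.212680
Discount per step: exp(-r*dt) = 0.996506
Stock lattice S(k, j) with j the centered position index:
  k=0: S(0,+0) = 53.0400
  k=1: S(1,-1) = 29.4640; S(1,+0) = 53.0400; S(1,+1) = 95.4807
  k=2: S(2,-2) = 16.3674; S(2,-1) = 29.4640; S(2,+0) = 53.0400; S(2,+1) = 95.4807; S(2,+2) = 171.8808
Terminal payoffs V(N, j) = max(S_T - K, 0):
  V(2,-2) = 0.000000; V(2,-1) = 0.000000; V(2,+0) = 0.000000; V(2,+1) = 34.740676; V(2,+2) = 111.140836
Backward induction: V(k, j) = exp(-r*dt) * [p_u * V(k+1, j+1) + p_m * V(k+1, j) + p_d * V(k+1, j-1)]
  V(1,-1) = exp(-r*dt) * [p_u*0.000000 + p_m*0.000000 + p_d*0.000000] = 0.000000
  V(1,+0) = exp(-r*dt) * [p_u*34.740676 + p_m*0.000000 + p_d*0.000000] = 4.176946
  V(1,+1) = exp(-r*dt) * [p_u*111.140836 + p_m*34.740676 + p_d*0.000000] = 36.442231
  V(0,+0) = exp(-r*dt) * [p_u*36.442231 + p_m*4.176946 + p_d*0.000000] = 7.156428


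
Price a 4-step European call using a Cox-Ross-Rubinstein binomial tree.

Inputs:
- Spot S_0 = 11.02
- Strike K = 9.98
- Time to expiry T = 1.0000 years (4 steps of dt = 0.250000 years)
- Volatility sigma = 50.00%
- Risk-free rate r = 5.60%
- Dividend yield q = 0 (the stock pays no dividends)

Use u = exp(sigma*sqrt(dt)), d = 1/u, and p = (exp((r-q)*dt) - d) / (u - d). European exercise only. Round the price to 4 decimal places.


dt = T/N = 0.250000
u = exp(sigma*sqrt(dt)) = 1.284025; d = 1/u = 0.778801
p = (exp((r-q)*dt) - d) / (u - d) = 0.465729
Discount per step: exp(-r*dt) = 0.986098
Stock lattice S(k, i) with i counting down-moves:
  k=0: S(0,0) = 11.0200
  k=1: S(1,0) = 14.1500; S(1,1) = 8.5824
  k=2: S(2,0) = 18.1689; S(2,1) = 11.0200; S(2,2) = 6.6840
  k=3: S(3,0) = 23.3293; S(3,1) = 14.1500; S(3,2) = 8.5824; S(3,3) = 5.2055
  k=4: S(4,0) = 29.9555; S(4,1) = 18.1689; S(4,2) = 11.0200; S(4,3) = 6.6840; S(4,4) = 4.0540
Terminal payoffs V(N, i) = max(S_T - K, 0):
  V(4,0) = 19.975466; V(4,1) = 8.188908; V(4,2) = 1.040000; V(4,3) = 0.000000; V(4,4) = 0.000000
Backward induction: V(k, i) = exp(-r*dt) * [p * V(k+1, i) + (1-p) * V(k+1, i+1)].
  V(3,0) = exp(-r*dt) * [p*19.975466 + (1-p)*8.188908] = 13.488087
  V(3,1) = exp(-r*dt) * [p*8.188908 + (1-p)*1.040000] = 4.308707
  V(3,2) = exp(-r*dt) * [p*1.040000 + (1-p)*0.000000] = 0.477624
  V(3,3) = exp(-r*dt) * [p*0.000000 + (1-p)*0.000000] = 0.000000
  V(2,0) = exp(-r*dt) * [p*13.488087 + (1-p)*4.308707] = 8.464473
  V(2,1) = exp(-r*dt) * [p*4.308707 + (1-p)*0.477624] = 2.230424
  V(2,2) = exp(-r*dt) * [p*0.477624 + (1-p)*0.000000] = 0.219351
  V(1,0) = exp(-r*dt) * [p*8.464473 + (1-p)*2.230424] = 5.062428
  V(1,1) = exp(-r*dt) * [p*2.230424 + (1-p)*0.219351] = 1.139895
  V(0,0) = exp(-r*dt) * [p*5.062428 + (1-p)*1.139895] = 2.925487

Answer: Price = V(0,0) = 2.9255


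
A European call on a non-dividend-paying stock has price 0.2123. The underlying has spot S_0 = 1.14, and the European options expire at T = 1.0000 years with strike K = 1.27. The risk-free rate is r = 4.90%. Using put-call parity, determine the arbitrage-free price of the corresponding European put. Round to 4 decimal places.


Put-call parity: C - P = S_0 * exp(-qT) - K * exp(-rT).
S_0 * exp(-qT) = 1.1400 * 1.00000000 = 1.14000000
K * exp(-rT) = 1.2700 * 0.95218113 = 1.20927003
P = C - S*exp(-qT) + K*exp(-rT)
P = 0.2123 - 1.14000000 + 1.20927003 = 0.2816

Answer: Put price = 0.2816


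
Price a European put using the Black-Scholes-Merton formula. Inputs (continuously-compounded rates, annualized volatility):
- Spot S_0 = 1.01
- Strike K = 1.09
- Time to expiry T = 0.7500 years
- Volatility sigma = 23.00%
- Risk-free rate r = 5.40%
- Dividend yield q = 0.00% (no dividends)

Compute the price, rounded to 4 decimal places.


d1 = (ln(S/K) + (r - q + 0.5*sigma^2) * T) / (sigma * sqrt(T)) = -0.07977407
d2 = d1 - sigma * sqrt(T) = -0.27895991
exp(-rT) = 0.96030916; exp(-qT) = 1.00000000
P = K * exp(-rT) * N(-d2) - S_0 * exp(-qT) * N(-d1)
N(-d1) = 0.53179153; N(-d2) = 0.60986221
P = 1.0900 * 0.96030916 * 0.60986221 - 1.0100 * 1.00000000 * 0.53179153 = 0.1013

Answer: Price = 0.1013


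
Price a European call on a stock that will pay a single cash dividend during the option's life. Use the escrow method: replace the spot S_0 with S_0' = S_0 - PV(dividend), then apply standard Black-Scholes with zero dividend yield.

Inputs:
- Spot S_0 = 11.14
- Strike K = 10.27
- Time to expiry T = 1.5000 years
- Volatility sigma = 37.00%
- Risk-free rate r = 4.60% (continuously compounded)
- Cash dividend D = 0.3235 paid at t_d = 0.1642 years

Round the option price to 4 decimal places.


PV(D) = D * exp(-r * t_d) = 0.3235 * 0.99247525 = 0.32106574
S_0' = S_0 - PV(D) = 11.1400 - 0.32106574 = 10.81893426
d1 = (ln(S_0'/K) + (r + sigma^2/2)*T) / (sigma*sqrt(T)) = 0.49375037
d2 = d1 - sigma*sqrt(T) = 0.04059477
exp(-rT) = 0.93332668
N(d1) = 0.68925876; N(d2) = 0.51619052
C = S_0' * N(d1) - K * exp(-rT) * N(d2) = 10.81893426 * 0.68925876 - 10.2700 * 0.93332668 * 0.51619052 = 2.5092

Answer: Price = 2.5092


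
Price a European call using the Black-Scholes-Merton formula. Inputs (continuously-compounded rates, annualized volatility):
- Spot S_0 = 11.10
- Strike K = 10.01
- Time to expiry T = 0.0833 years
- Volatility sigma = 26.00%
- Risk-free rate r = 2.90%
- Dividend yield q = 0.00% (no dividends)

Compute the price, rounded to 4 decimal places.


d1 = (ln(S/K) + (r - q + 0.5*sigma^2) * T) / (sigma * sqrt(T)) = 1.44710820
d2 = d1 - sigma * sqrt(T) = 1.37206767
exp(-rT) = 0.99758722; exp(-qT) = 1.00000000
C = S_0 * exp(-qT) * N(d1) - K * exp(-rT) * N(d2)
N(d1) = 0.92606669; N(d2) = 0.91497881
C = 11.1000 * 1.00000000 * 0.92606669 - 10.0100 * 0.99758722 * 0.91497881 = 1.1425

Answer: Price = 1.1425


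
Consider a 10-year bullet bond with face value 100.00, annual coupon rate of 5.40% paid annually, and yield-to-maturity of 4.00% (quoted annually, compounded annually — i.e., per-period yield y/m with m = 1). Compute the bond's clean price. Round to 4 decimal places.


Answer: Price = 111.3553

Derivation:
Coupon per period c = face * coupon_rate / m = 5.400000
Periods per year m = 1; per-period yield y/m = 0.040000
Number of cashflows N = 10
Cashflows (t years, CF_t, discount factor 1/(1+y/m)^(m*t), PV):
  t = 1.0000: CF_t = 5.400000, DF = 0.961538, PV = 5.192308
  t = 2.0000: CF_t = 5.400000, DF = 0.924556, PV = 4.992604
  t = 3.0000: CF_t = 5.400000, DF = 0.888996, PV = 4.800580
  t = 4.0000: CF_t = 5.400000, DF = 0.854804, PV = 4.615943
  t = 5.0000: CF_t = 5.400000, DF = 0.821927, PV = 4.438406
  t = 6.0000: CF_t = 5.400000, DF = 0.790315, PV = 4.267698
  t = 7.0000: CF_t = 5.400000, DF = 0.759918, PV = 4.103556
  t = 8.0000: CF_t = 5.400000, DF = 0.730690, PV = 3.945727
  t = 9.0000: CF_t = 5.400000, DF = 0.702587, PV = 3.793968
  t = 10.0000: CF_t = 105.400000, DF = 0.675564, PV = 71.204463
Price P = sum_t PV_t = 111.355254


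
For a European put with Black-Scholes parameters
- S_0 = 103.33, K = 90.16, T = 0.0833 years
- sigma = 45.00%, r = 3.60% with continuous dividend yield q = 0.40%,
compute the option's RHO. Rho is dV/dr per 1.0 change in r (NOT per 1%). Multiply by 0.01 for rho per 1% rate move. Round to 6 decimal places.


d1 = 1.1352330776; d2 = 1.0053552504
phi(d1) = 0.2094404971; exp(-qT) = 0.9996668555; exp(-rT) = 0.9970056919
N(-d2) = 0.1573629098
Rho = -K*T*exp(-rT)*N(-d2) = -90.1600 * 0.0833 * 0.9970056919 * 0.1573629098 = -1.178308

Answer: Rho = -1.178308


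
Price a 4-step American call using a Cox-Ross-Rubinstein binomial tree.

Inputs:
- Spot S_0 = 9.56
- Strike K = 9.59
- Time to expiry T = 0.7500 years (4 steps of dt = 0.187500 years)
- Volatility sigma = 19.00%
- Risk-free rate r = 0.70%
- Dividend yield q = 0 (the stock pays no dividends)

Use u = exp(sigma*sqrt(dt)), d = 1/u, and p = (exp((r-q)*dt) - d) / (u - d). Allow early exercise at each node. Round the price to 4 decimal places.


Answer: Price = V(0,0) = 0.6042

Derivation:
dt = T/N = 0.187500
u = exp(sigma*sqrt(dt)) = 1.085752; d = 1/u = 0.921021
p = (exp((r-q)*dt) - d) / (u - d) = 0.487416
Discount per step: exp(-r*dt) = 0.998688
Stock lattice S(k, i) with i counting down-moves:
  k=0: S(0,0) = 9.5600
  k=1: S(1,0) = 10.3798; S(1,1) = 8.8050
  k=2: S(2,0) = 11.2699; S(2,1) = 9.5600; S(2,2) = 8.1096
  k=3: S(3,0) = 12.2363; S(3,1) = 10.3798; S(3,2) = 8.8050; S(3,3) = 7.4691
  k=4: S(4,0) = 13.2856; S(4,1) = 11.2699; S(4,2) = 9.5600; S(4,3) = 8.1096; S(4,4) = 6.8792
Terminal payoffs V(N, i) = max(S_T - K, 0):
  V(4,0) = 3.695555; V(4,1) = 1.679867; V(4,2) = 0.000000; V(4,3) = 0.000000; V(4,4) = 0.000000
Backward induction: V(k, i) = exp(-r*dt) * [p * V(k+1, i) + (1-p) * V(k+1, i+1)]; then take max(V_cont, immediate exercise) for American.
  V(3,0) = exp(-r*dt) * [p*3.695555 + (1-p)*1.679867] = 2.658854; exercise = 2.646276; V(3,0) = max -> 2.658854
  V(3,1) = exp(-r*dt) * [p*1.679867 + (1-p)*0.000000] = 0.817721; exercise = 0.789785; V(3,1) = max -> 0.817721
  V(3,2) = exp(-r*dt) * [p*0.000000 + (1-p)*0.000000] = 0.000000; exercise = 0.000000; V(3,2) = max -> 0.000000
  V(3,3) = exp(-r*dt) * [p*0.000000 + (1-p)*0.000000] = 0.000000; exercise = 0.000000; V(3,3) = max -> 0.000000
  V(2,0) = exp(-r*dt) * [p*2.658854 + (1-p)*0.817721] = 1.712870; exercise = 1.679867; V(2,0) = max -> 1.712870
  V(2,1) = exp(-r*dt) * [p*0.817721 + (1-p)*0.000000] = 0.398048; exercise = 0.000000; V(2,1) = max -> 0.398048
  V(2,2) = exp(-r*dt) * [p*0.000000 + (1-p)*0.000000] = 0.000000; exercise = 0.000000; V(2,2) = max -> 0.000000
  V(1,0) = exp(-r*dt) * [p*1.712870 + (1-p)*0.398048] = 1.037551; exercise = 0.789785; V(1,0) = max -> 1.037551
  V(1,1) = exp(-r*dt) * [p*0.398048 + (1-p)*0.000000] = 0.193760; exercise = 0.000000; V(1,1) = max -> 0.193760
  V(0,0) = exp(-r*dt) * [p*1.037551 + (1-p)*0.193760] = 0.604244; exercise = 0.000000; V(0,0) = max -> 0.604244
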